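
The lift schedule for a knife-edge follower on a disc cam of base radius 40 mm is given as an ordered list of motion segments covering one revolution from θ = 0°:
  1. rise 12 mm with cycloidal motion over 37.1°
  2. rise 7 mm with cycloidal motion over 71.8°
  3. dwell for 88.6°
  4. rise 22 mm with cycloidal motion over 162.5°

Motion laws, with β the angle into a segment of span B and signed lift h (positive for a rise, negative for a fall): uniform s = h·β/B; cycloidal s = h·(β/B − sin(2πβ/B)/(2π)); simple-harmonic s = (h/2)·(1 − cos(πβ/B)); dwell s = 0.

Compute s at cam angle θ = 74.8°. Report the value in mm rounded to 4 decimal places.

seg 1 [0°–37.1°] cycloidal, h=12: full span → s += 12 → s = 12.0000
seg 2 [37.1°–108.9°] cycloidal, h=7: θ=74.8° here. β=37.7, B=71.8. 7·(0.5251 − sin(2π·0.5251)/(2π)) = 3.8503 → s = 15.8503

15.8503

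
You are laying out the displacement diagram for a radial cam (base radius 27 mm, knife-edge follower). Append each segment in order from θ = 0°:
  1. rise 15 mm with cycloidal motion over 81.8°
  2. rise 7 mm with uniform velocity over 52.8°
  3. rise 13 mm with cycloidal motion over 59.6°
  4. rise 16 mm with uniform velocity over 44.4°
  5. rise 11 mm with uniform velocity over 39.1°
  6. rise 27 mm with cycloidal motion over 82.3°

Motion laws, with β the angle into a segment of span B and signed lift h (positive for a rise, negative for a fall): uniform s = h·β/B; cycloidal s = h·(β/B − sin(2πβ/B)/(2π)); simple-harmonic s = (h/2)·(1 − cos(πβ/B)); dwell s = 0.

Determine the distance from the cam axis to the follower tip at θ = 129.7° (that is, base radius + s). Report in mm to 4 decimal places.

seg 1 [0°–81.8°] cycloidal, h=15: full span → s += 15 → s = 15.0000
seg 2 [81.8°–134.6°] uniform, h=7: θ=129.7° here. β=47.9, B=52.8. 7·47.9/52.8 = 6.3504 → s = 21.3504
radial distance = base radius + s = 27 + 21.3504 = 48.3504

48.3504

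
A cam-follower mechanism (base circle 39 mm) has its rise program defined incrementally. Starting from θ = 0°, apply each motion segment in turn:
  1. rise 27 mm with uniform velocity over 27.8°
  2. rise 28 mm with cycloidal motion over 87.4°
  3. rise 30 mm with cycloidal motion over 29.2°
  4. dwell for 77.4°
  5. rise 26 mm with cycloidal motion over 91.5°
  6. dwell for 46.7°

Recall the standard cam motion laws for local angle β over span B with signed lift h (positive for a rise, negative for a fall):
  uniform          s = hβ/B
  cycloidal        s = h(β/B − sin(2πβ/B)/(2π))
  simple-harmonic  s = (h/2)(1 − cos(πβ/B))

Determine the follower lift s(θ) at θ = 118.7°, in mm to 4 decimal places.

seg 1 [0°–27.8°] uniform, h=27: full span → s += 27 → s = 27.0000
seg 2 [27.8°–115.2°] cycloidal, h=28: full span → s += 28 → s = 55.0000
seg 3 [115.2°–144.4°] cycloidal, h=30: θ=118.7° here. β=3.5, B=29.2. 30·(0.1199 − sin(2π·0.1199)/(2π)) = 0.3304 → s = 55.3304

55.3304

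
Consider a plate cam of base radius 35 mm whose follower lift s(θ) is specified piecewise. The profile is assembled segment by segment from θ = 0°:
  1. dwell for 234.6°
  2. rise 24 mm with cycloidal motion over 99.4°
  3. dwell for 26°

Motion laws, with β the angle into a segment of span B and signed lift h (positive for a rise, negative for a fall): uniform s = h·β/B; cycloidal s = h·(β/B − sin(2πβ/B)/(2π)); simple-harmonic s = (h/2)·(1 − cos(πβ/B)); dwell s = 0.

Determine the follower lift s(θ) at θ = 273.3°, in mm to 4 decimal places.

seg 1 [0°–234.6°] dwell: s stays 0.0000
seg 2 [234.6°–334°] cycloidal, h=24: θ=273.3° here. β=38.7, B=99.4. 24·(0.3893 − sin(2π·0.3893)/(2π)) = 6.8970 → s = 6.8970

6.8970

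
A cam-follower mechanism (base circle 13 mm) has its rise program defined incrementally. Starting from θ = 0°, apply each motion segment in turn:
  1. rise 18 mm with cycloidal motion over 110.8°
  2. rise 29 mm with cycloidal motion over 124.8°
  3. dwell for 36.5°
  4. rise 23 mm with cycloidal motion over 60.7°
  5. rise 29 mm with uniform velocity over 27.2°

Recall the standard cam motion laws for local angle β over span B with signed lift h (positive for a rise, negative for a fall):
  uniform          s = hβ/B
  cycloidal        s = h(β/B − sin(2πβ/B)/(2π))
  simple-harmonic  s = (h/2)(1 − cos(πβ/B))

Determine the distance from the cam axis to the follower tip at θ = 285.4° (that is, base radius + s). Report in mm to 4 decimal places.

seg 1 [0°–110.8°] cycloidal, h=18: full span → s += 18 → s = 18.0000
seg 2 [110.8°–235.6°] cycloidal, h=29: full span → s += 29 → s = 47.0000
seg 3 [235.6°–272.1°] dwell: s stays 47.0000
seg 4 [272.1°–332.8°] cycloidal, h=23: θ=285.4° here. β=13.3, B=60.7. 23·(0.2191 − sin(2π·0.2191)/(2π)) = 1.4477 → s = 48.4477
radial distance = base radius + s = 13 + 48.4477 = 61.4477

61.4477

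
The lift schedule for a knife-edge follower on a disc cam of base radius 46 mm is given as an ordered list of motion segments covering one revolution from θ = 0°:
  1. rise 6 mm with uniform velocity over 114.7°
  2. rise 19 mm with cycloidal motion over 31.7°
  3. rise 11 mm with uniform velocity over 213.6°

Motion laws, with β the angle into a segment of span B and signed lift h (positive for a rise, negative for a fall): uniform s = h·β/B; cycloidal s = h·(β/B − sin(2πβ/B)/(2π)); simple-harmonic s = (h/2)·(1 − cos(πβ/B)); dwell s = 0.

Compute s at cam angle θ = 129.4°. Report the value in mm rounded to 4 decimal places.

seg 1 [0°–114.7°] uniform, h=6: full span → s += 6 → s = 6.0000
seg 2 [114.7°–146.4°] cycloidal, h=19: θ=129.4° here. β=14.7, B=31.7. 19·(0.4637 − sin(2π·0.4637)/(2π)) = 8.1274 → s = 14.1274

14.1274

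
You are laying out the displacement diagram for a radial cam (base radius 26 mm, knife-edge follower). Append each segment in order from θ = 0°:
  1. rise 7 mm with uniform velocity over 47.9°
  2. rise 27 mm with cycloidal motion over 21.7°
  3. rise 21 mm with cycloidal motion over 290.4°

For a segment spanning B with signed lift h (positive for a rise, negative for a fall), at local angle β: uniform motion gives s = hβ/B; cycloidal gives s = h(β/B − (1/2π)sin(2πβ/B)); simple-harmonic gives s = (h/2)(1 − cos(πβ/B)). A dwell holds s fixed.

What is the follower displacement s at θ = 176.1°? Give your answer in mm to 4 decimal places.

seg 1 [0°–47.9°] uniform, h=7: full span → s += 7 → s = 7.0000
seg 2 [47.9°–69.6°] cycloidal, h=27: full span → s += 27 → s = 34.0000
seg 3 [69.6°–360°] cycloidal, h=21: θ=176.1° here. β=106.5, B=290.4. 21·(0.3667 − sin(2π·0.3667)/(2π)) = 5.2186 → s = 39.2186

39.2186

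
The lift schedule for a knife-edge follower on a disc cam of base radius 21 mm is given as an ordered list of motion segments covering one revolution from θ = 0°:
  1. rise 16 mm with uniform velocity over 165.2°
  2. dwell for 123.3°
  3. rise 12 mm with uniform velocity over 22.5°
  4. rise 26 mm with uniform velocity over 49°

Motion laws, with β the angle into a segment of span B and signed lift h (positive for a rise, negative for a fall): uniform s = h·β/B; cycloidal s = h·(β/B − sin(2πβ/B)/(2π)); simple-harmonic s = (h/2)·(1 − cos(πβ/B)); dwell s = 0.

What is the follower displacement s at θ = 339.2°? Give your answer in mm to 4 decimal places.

seg 1 [0°–165.2°] uniform, h=16: full span → s += 16 → s = 16.0000
seg 2 [165.2°–288.5°] dwell: s stays 16.0000
seg 3 [288.5°–311°] uniform, h=12: full span → s += 12 → s = 28.0000
seg 4 [311°–360°] uniform, h=26: θ=339.2° here. β=28.2, B=49. 26·28.2/49 = 14.9633 → s = 42.9633

42.9633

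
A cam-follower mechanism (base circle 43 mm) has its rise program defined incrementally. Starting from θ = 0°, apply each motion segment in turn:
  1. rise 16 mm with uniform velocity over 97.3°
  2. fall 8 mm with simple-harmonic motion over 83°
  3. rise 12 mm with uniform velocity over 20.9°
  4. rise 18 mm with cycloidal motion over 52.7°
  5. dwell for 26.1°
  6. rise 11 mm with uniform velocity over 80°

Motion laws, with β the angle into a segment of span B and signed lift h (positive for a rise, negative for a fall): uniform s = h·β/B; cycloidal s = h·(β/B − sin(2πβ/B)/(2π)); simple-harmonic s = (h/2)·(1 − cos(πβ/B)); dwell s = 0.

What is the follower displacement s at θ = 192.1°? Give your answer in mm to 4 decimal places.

seg 1 [0°–97.3°] uniform, h=16: full span → s += 16 → s = 16.0000
seg 2 [97.3°–180.3°] simple-harmonic, h=-8: full span → s += -8 → s = 8.0000
seg 3 [180.3°–201.2°] uniform, h=12: θ=192.1° here. β=11.8, B=20.9. 12·11.8/20.9 = 6.7751 → s = 14.7751

14.7751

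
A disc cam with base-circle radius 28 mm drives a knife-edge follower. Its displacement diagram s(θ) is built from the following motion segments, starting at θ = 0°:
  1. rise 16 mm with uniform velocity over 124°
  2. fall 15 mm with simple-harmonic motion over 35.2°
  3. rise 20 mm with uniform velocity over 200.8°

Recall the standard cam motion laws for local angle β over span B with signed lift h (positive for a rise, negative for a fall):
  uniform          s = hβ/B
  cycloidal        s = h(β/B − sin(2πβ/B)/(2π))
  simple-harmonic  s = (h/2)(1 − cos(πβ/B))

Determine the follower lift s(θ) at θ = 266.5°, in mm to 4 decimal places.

seg 1 [0°–124°] uniform, h=16: full span → s += 16 → s = 16.0000
seg 2 [124°–159.2°] simple-harmonic, h=-15: full span → s += -15 → s = 1.0000
seg 3 [159.2°–360°] uniform, h=20: θ=266.5° here. β=107.3, B=200.8. 20·107.3/200.8 = 10.6873 → s = 11.6873

11.6873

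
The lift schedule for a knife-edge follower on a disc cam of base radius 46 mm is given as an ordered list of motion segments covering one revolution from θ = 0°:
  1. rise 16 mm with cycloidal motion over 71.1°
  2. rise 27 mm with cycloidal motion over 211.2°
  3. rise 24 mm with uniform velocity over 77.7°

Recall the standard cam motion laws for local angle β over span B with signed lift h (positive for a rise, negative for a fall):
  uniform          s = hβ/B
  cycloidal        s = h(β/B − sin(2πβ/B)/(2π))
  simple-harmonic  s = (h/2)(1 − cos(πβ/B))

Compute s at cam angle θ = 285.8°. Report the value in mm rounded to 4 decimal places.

seg 1 [0°–71.1°] cycloidal, h=16: full span → s += 16 → s = 16.0000
seg 2 [71.1°–282.3°] cycloidal, h=27: full span → s += 27 → s = 43.0000
seg 3 [282.3°–360°] uniform, h=24: θ=285.8° here. β=3.5, B=77.7. 24·3.5/77.7 = 1.0811 → s = 44.0811

44.0811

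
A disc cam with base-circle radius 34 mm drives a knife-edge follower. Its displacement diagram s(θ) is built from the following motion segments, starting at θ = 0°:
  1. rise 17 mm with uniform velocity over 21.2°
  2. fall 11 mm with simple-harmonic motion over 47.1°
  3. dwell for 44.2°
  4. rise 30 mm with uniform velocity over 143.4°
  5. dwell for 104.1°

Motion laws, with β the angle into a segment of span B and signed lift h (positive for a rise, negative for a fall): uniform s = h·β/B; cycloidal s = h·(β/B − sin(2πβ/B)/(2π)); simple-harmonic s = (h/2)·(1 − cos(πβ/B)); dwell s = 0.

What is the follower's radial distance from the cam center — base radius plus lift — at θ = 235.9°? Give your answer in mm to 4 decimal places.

seg 1 [0°–21.2°] uniform, h=17: full span → s += 17 → s = 17.0000
seg 2 [21.2°–68.3°] simple-harmonic, h=-11: full span → s += -11 → s = 6.0000
seg 3 [68.3°–112.5°] dwell: s stays 6.0000
seg 4 [112.5°–255.9°] uniform, h=30: θ=235.9° here. β=123.4, B=143.4. 30·123.4/143.4 = 25.8159 → s = 31.8159
radial distance = base radius + s = 34 + 31.8159 = 65.8159

65.8159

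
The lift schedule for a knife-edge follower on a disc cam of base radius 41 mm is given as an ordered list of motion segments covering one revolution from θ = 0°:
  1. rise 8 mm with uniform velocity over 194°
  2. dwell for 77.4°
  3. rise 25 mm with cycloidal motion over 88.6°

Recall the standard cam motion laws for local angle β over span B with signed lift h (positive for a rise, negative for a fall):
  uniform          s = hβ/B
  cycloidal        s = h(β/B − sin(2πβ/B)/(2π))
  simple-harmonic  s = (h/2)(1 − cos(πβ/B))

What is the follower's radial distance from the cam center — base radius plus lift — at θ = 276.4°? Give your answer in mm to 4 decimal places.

seg 1 [0°–194°] uniform, h=8: full span → s += 8 → s = 8.0000
seg 2 [194°–271.4°] dwell: s stays 8.0000
seg 3 [271.4°–360°] cycloidal, h=25: θ=276.4° here. β=5, B=88.6. 25·(0.0564 − sin(2π·0.0564)/(2π)) = 0.0294 → s = 8.0294
radial distance = base radius + s = 41 + 8.0294 = 49.0294

49.0294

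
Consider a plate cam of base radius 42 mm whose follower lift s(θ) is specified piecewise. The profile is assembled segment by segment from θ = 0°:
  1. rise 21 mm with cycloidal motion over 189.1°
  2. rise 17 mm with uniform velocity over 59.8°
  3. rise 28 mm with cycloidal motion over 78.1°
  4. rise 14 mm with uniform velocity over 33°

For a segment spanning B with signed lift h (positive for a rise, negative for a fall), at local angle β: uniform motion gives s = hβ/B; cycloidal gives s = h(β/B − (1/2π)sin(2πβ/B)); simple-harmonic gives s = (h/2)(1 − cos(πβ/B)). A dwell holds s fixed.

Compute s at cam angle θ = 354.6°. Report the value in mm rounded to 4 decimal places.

seg 1 [0°–189.1°] cycloidal, h=21: full span → s += 21 → s = 21.0000
seg 2 [189.1°–248.9°] uniform, h=17: full span → s += 17 → s = 38.0000
seg 3 [248.9°–327°] cycloidal, h=28: full span → s += 28 → s = 66.0000
seg 4 [327°–360°] uniform, h=14: θ=354.6° here. β=27.6, B=33. 14·27.6/33 = 11.7091 → s = 77.7091

77.7091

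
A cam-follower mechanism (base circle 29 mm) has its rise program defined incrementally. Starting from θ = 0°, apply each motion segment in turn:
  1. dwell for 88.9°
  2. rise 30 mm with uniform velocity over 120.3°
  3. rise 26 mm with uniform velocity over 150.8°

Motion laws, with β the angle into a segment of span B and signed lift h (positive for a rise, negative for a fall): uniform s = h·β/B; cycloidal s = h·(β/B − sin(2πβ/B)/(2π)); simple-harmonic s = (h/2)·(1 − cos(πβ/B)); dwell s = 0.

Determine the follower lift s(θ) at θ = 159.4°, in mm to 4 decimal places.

seg 1 [0°–88.9°] dwell: s stays 0.0000
seg 2 [88.9°–209.2°] uniform, h=30: θ=159.4° here. β=70.5, B=120.3. 30·70.5/120.3 = 17.5810 → s = 17.5810

17.5810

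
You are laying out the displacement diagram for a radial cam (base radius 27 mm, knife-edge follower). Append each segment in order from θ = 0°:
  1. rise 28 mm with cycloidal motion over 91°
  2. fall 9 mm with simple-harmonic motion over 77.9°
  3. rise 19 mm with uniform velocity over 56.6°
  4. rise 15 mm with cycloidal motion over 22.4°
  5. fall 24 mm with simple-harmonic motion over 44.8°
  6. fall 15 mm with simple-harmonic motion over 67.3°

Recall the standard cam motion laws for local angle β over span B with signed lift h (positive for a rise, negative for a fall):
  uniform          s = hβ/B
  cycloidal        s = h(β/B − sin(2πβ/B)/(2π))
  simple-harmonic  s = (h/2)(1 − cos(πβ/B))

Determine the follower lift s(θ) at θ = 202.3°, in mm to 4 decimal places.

seg 1 [0°–91°] cycloidal, h=28: full span → s += 28 → s = 28.0000
seg 2 [91°–168.9°] simple-harmonic, h=-9: full span → s += -9 → s = 19.0000
seg 3 [168.9°–225.5°] uniform, h=19: θ=202.3° here. β=33.4, B=56.6. 19·33.4/56.6 = 11.2120 → s = 30.2120

30.2120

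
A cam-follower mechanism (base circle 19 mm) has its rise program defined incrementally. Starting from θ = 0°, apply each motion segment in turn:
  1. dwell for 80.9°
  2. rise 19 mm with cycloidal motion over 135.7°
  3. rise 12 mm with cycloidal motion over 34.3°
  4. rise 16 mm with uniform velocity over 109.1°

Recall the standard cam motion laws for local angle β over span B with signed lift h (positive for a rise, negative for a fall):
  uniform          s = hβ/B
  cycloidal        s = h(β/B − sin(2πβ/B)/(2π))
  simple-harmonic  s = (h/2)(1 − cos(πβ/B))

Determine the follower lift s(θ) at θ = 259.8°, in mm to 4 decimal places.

seg 1 [0°–80.9°] dwell: s stays 0.0000
seg 2 [80.9°–216.6°] cycloidal, h=19: full span → s += 19 → s = 19.0000
seg 3 [216.6°–250.9°] cycloidal, h=12: full span → s += 12 → s = 31.0000
seg 4 [250.9°–360°] uniform, h=16: θ=259.8° here. β=8.9, B=109.1. 16·8.9/109.1 = 1.3052 → s = 32.3052

32.3052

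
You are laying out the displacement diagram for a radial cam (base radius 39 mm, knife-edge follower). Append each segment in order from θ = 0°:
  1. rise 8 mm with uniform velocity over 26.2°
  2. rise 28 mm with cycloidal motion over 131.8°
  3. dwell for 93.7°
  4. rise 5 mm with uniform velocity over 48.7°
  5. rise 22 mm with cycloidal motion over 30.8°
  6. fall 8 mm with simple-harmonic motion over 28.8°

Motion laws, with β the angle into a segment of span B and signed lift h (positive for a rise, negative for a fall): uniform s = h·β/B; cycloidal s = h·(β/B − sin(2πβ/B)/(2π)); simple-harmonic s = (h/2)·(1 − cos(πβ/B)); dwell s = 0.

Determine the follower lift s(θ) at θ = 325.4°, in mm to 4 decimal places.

seg 1 [0°–26.2°] uniform, h=8: full span → s += 8 → s = 8.0000
seg 2 [26.2°–158°] cycloidal, h=28: full span → s += 28 → s = 36.0000
seg 3 [158°–251.7°] dwell: s stays 36.0000
seg 4 [251.7°–300.4°] uniform, h=5: full span → s += 5 → s = 41.0000
seg 5 [300.4°–331.2°] cycloidal, h=22: θ=325.4° here. β=25, B=30.8. 22·(0.8117 − sin(2π·0.8117)/(2π)) = 21.0988 → s = 62.0988

62.0988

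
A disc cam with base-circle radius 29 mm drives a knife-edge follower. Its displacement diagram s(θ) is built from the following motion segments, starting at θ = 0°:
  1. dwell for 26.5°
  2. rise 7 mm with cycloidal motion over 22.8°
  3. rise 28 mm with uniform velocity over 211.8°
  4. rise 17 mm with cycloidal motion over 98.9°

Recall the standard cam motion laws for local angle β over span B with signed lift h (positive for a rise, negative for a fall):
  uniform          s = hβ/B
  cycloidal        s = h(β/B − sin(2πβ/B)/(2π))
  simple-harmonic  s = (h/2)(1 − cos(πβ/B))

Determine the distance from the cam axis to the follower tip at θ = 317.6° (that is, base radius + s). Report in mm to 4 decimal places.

seg 1 [0°–26.5°] dwell: s stays 0.0000
seg 2 [26.5°–49.3°] cycloidal, h=7: full span → s += 7 → s = 7.0000
seg 3 [49.3°–261.1°] uniform, h=28: full span → s += 28 → s = 35.0000
seg 4 [261.1°–360°] cycloidal, h=17: θ=317.6° here. β=56.5, B=98.9. 17·(0.5713 − sin(2π·0.5713)/(2π)) = 10.8835 → s = 45.8835
radial distance = base radius + s = 29 + 45.8835 = 74.8835

74.8835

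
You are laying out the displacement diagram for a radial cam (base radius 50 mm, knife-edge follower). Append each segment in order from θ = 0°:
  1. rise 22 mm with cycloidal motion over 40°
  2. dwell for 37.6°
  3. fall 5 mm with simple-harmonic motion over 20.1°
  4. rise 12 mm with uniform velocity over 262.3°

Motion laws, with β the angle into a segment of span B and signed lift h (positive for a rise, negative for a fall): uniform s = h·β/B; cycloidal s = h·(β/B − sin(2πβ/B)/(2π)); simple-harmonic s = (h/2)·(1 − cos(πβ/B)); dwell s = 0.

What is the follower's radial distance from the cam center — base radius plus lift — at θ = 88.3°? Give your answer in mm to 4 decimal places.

seg 1 [0°–40°] cycloidal, h=22: full span → s += 22 → s = 22.0000
seg 2 [40°–77.6°] dwell: s stays 22.0000
seg 3 [77.6°–97.7°] simple-harmonic, h=-5: θ=88.3° here. β=10.7, B=20.1. -5/2·(1 − cos(π·0.5323)) = -2.7535 → s = 19.2465
radial distance = base radius + s = 50 + 19.2465 = 69.2465

69.2465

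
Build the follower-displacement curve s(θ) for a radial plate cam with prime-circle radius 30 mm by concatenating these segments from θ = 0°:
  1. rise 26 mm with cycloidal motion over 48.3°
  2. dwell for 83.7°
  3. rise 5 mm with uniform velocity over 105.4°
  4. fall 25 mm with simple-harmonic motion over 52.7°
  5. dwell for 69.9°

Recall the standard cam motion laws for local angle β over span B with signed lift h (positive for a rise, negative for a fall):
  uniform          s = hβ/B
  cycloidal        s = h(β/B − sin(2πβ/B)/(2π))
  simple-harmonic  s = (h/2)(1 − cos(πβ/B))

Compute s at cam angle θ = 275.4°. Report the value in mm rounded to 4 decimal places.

seg 1 [0°–48.3°] cycloidal, h=26: full span → s += 26 → s = 26.0000
seg 2 [48.3°–132°] dwell: s stays 26.0000
seg 3 [132°–237.4°] uniform, h=5: full span → s += 5 → s = 31.0000
seg 4 [237.4°–290.1°] simple-harmonic, h=-25: θ=275.4° here. β=38, B=52.7. -25/2·(1 − cos(π·0.7211)) = -20.4999 → s = 10.5001

10.5001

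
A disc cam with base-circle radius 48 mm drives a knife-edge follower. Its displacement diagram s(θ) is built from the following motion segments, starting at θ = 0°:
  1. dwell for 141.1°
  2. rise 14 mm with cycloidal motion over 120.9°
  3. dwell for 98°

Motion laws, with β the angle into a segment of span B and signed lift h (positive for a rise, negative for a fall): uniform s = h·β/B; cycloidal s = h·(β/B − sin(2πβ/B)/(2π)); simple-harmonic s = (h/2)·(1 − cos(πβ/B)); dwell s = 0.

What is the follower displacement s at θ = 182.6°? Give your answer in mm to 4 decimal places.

seg 1 [0°–141.1°] dwell: s stays 0.0000
seg 2 [141.1°–262°] cycloidal, h=14: θ=182.6° here. β=41.5, B=120.9. 14·(0.3433 − sin(2π·0.3433)/(2π)) = 2.9492 → s = 2.9492

2.9492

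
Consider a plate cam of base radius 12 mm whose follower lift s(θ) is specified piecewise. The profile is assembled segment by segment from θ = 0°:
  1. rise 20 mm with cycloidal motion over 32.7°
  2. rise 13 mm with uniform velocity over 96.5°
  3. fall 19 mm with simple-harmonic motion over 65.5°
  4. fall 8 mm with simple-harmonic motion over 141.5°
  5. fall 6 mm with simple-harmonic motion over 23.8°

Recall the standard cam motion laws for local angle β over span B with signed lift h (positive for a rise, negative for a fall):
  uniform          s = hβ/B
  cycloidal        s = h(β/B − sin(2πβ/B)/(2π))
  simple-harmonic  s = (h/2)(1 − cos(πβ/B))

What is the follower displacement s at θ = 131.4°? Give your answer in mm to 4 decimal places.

seg 1 [0°–32.7°] cycloidal, h=20: full span → s += 20 → s = 20.0000
seg 2 [32.7°–129.2°] uniform, h=13: full span → s += 13 → s = 33.0000
seg 3 [129.2°–194.7°] simple-harmonic, h=-19: θ=131.4° here. β=2.2, B=65.5. -19/2·(1 − cos(π·0.0336)) = -0.0528 → s = 32.9472

32.9472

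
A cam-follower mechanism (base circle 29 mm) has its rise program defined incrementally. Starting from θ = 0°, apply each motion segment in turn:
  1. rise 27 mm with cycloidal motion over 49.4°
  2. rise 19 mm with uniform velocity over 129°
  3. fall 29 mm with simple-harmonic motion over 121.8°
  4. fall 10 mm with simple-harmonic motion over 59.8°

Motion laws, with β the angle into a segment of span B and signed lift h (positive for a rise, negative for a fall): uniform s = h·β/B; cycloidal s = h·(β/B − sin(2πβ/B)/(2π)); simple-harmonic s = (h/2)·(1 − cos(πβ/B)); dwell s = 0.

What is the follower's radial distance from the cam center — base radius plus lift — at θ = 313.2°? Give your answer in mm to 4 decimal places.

seg 1 [0°–49.4°] cycloidal, h=27: full span → s += 27 → s = 27.0000
seg 2 [49.4°–178.4°] uniform, h=19: full span → s += 19 → s = 46.0000
seg 3 [178.4°–300.2°] simple-harmonic, h=-29: full span → s += -29 → s = 17.0000
seg 4 [300.2°–360°] simple-harmonic, h=-10: θ=313.2° here. β=13, B=59.8. -10/2·(1 − cos(π·0.2174)) = -1.1214 → s = 15.8786
radial distance = base radius + s = 29 + 15.8786 = 44.8786

44.8786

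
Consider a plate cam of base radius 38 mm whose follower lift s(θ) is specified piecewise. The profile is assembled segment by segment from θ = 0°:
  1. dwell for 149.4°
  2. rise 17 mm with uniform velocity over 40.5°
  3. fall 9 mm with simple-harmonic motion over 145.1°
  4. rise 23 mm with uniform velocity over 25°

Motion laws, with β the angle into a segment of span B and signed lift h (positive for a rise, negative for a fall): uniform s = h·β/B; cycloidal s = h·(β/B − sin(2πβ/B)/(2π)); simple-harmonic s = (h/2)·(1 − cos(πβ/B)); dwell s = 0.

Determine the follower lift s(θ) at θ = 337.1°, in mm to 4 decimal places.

seg 1 [0°–149.4°] dwell: s stays 0.0000
seg 2 [149.4°–189.9°] uniform, h=17: full span → s += 17 → s = 17.0000
seg 3 [189.9°–335°] simple-harmonic, h=-9: full span → s += -9 → s = 8.0000
seg 4 [335°–360°] uniform, h=23: θ=337.1° here. β=2.1, B=25. 23·2.1/25 = 1.9320 → s = 9.9320

9.9320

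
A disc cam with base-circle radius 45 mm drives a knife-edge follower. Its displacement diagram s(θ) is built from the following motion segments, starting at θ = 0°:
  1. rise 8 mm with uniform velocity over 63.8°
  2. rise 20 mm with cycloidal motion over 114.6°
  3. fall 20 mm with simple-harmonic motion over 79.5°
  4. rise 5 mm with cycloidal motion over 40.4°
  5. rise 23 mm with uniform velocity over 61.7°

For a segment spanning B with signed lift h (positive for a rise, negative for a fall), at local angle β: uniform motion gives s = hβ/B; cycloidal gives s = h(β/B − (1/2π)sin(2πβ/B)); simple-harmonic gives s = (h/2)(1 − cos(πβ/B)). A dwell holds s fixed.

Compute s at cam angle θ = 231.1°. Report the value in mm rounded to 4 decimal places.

seg 1 [0°–63.8°] uniform, h=8: full span → s += 8 → s = 8.0000
seg 2 [63.8°–178.4°] cycloidal, h=20: full span → s += 20 → s = 28.0000
seg 3 [178.4°–257.9°] simple-harmonic, h=-20: θ=231.1° here. β=52.7, B=79.5. -20/2·(1 − cos(π·0.6629)) = -14.8970 → s = 13.1030

13.1030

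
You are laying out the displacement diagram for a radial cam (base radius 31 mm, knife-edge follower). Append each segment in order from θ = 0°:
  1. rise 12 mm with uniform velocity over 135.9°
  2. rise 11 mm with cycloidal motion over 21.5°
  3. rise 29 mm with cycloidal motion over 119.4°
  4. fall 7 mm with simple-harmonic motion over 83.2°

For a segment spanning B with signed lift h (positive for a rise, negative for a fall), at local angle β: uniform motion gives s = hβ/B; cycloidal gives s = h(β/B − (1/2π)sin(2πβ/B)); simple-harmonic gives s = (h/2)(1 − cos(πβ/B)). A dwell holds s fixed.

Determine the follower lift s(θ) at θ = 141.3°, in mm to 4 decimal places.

seg 1 [0°–135.9°] uniform, h=12: full span → s += 12 → s = 12.0000
seg 2 [135.9°–157.4°] cycloidal, h=11: θ=141.3° here. β=5.4, B=21.5. 11·(0.2512 − sin(2π·0.2512)/(2π)) = 1.0121 → s = 13.0121

13.0121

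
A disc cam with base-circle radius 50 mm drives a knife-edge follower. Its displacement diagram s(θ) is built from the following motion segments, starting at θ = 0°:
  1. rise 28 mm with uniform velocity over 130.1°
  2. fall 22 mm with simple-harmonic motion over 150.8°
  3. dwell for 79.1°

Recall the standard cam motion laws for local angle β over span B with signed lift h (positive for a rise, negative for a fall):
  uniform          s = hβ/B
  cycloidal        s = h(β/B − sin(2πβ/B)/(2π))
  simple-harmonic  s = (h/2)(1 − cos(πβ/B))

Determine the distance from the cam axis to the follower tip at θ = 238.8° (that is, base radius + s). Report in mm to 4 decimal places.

seg 1 [0°–130.1°] uniform, h=28: full span → s += 28 → s = 28.0000
seg 2 [130.1°–280.9°] simple-harmonic, h=-22: θ=238.8° here. β=108.7, B=150.8. -22/2·(1 − cos(π·0.7208)) = -18.0335 → s = 9.9665
radial distance = base radius + s = 50 + 9.9665 = 59.9665

59.9665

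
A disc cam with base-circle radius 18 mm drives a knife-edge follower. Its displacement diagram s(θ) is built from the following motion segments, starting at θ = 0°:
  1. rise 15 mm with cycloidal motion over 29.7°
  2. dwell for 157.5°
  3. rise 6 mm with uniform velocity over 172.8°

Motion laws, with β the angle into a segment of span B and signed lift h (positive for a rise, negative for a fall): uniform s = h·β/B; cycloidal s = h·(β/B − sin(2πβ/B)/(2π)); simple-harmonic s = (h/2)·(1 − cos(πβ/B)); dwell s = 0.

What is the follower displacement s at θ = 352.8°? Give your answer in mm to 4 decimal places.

seg 1 [0°–29.7°] cycloidal, h=15: full span → s += 15 → s = 15.0000
seg 2 [29.7°–187.2°] dwell: s stays 15.0000
seg 3 [187.2°–360°] uniform, h=6: θ=352.8° here. β=165.6, B=172.8. 6·165.6/172.8 = 5.7500 → s = 20.7500

20.7500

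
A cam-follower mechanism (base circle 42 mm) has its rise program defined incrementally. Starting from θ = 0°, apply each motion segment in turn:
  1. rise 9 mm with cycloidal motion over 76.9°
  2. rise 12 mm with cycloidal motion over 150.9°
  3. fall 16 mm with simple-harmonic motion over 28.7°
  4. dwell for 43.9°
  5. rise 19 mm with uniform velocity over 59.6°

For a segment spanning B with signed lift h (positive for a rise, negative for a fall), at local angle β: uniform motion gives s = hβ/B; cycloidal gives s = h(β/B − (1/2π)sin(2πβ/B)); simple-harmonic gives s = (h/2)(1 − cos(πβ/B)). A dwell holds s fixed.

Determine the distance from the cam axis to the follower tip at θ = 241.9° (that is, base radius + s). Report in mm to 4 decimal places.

seg 1 [0°–76.9°] cycloidal, h=9: full span → s += 9 → s = 9.0000
seg 2 [76.9°–227.8°] cycloidal, h=12: full span → s += 12 → s = 21.0000
seg 3 [227.8°–256.5°] simple-harmonic, h=-16: θ=241.9° here. β=14.1, B=28.7. -16/2·(1 − cos(π·0.4913)) = -7.7811 → s = 13.2189
radial distance = base radius + s = 42 + 13.2189 = 55.2189

55.2189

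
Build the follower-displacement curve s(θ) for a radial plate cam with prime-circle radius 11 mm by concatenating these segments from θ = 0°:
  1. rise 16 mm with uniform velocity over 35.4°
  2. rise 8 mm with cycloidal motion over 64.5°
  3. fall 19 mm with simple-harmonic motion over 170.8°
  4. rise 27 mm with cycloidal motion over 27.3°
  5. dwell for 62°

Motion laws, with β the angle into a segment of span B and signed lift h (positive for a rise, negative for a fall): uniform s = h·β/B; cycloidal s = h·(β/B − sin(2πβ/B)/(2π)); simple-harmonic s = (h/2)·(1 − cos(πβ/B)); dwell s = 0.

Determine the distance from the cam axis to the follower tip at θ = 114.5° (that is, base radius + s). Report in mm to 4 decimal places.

seg 1 [0°–35.4°] uniform, h=16: full span → s += 16 → s = 16.0000
seg 2 [35.4°–99.9°] cycloidal, h=8: full span → s += 8 → s = 24.0000
seg 3 [99.9°–270.7°] simple-harmonic, h=-19: θ=114.5° here. β=14.6, B=170.8. -19/2·(1 − cos(π·0.0855)) = -0.3405 → s = 23.6595
radial distance = base radius + s = 11 + 23.6595 = 34.6595

34.6595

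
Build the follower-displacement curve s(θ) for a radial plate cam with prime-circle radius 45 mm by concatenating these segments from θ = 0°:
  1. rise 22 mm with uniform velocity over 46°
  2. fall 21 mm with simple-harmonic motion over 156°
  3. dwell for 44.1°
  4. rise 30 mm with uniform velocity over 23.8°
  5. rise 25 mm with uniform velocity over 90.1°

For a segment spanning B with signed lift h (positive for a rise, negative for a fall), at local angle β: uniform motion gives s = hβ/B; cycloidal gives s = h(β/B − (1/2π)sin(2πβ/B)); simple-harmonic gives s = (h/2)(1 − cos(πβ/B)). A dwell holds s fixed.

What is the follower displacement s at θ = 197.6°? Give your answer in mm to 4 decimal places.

seg 1 [0°–46°] uniform, h=22: full span → s += 22 → s = 22.0000
seg 2 [46°–202°] simple-harmonic, h=-21: θ=197.6° here. β=151.6, B=156. -21/2·(1 − cos(π·0.9718)) = -20.9588 → s = 1.0412

1.0412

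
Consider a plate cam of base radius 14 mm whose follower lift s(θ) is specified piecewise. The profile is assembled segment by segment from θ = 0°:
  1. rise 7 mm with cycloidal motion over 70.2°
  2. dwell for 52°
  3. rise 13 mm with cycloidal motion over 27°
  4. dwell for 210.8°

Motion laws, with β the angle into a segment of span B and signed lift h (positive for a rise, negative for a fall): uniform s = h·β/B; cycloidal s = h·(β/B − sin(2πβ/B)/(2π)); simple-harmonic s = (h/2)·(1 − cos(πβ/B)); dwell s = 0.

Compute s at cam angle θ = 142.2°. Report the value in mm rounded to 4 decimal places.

seg 1 [0°–70.2°] cycloidal, h=7: full span → s += 7 → s = 7.0000
seg 2 [70.2°–122.2°] dwell: s stays 7.0000
seg 3 [122.2°–149.2°] cycloidal, h=13: θ=142.2° here. β=20, B=27. 13·(0.7407 − sin(2π·0.7407)/(2π)) = 11.6951 → s = 18.6951

18.6951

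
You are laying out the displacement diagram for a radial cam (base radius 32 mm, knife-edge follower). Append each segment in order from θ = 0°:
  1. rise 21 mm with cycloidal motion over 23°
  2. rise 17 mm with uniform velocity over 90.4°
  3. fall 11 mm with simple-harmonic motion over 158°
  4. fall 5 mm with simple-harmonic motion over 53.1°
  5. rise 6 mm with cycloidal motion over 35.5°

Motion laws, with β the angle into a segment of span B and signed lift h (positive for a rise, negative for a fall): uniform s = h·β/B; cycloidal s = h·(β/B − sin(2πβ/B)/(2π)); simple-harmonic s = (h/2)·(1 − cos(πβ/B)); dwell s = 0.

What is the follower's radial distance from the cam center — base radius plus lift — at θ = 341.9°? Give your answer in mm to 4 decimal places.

seg 1 [0°–23°] cycloidal, h=21: full span → s += 21 → s = 21.0000
seg 2 [23°–113.4°] uniform, h=17: full span → s += 17 → s = 38.0000
seg 3 [113.4°–271.4°] simple-harmonic, h=-11: full span → s += -11 → s = 27.0000
seg 4 [271.4°–324.5°] simple-harmonic, h=-5: full span → s += -5 → s = 22.0000
seg 5 [324.5°–360°] cycloidal, h=6: θ=341.9° here. β=17.4, B=35.5. 6·(0.4901 − sin(2π·0.4901)/(2π)) = 2.8817 → s = 24.8817
radial distance = base radius + s = 32 + 24.8817 = 56.8817

56.8817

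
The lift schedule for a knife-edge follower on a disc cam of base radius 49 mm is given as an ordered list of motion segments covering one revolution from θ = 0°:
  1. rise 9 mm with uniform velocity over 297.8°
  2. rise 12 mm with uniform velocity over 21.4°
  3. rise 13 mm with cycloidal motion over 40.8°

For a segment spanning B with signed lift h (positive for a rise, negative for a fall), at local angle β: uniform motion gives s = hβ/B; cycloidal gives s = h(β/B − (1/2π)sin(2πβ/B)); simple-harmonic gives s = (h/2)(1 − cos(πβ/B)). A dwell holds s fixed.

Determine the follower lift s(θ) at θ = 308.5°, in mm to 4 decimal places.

seg 1 [0°–297.8°] uniform, h=9: full span → s += 9 → s = 9.0000
seg 2 [297.8°–319.2°] uniform, h=12: θ=308.5° here. β=10.7, B=21.4. 12·10.7/21.4 = 6.0000 → s = 15.0000

15.0000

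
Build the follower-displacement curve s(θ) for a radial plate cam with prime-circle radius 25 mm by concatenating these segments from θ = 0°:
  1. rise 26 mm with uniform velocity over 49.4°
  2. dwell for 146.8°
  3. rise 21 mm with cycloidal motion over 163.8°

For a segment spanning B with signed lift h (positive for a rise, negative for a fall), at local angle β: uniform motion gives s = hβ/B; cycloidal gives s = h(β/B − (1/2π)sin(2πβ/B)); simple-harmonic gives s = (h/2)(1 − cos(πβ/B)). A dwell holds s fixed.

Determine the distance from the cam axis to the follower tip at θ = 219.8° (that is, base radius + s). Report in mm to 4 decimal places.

seg 1 [0°–49.4°] uniform, h=26: full span → s += 26 → s = 26.0000
seg 2 [49.4°–196.2°] dwell: s stays 26.0000
seg 3 [196.2°–360°] cycloidal, h=21: θ=219.8° here. β=23.6, B=163.8. 21·(0.1441 − sin(2π·0.1441)/(2π)) = 0.3967 → s = 26.3967
radial distance = base radius + s = 25 + 26.3967 = 51.3967

51.3967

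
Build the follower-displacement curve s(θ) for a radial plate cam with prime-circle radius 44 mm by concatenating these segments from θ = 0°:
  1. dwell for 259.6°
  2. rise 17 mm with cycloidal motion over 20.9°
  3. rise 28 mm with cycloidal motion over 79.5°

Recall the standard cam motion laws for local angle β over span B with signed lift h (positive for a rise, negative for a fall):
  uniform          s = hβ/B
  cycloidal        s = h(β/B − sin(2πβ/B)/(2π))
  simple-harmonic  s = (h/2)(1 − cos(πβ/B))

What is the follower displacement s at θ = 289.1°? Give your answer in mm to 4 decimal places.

seg 1 [0°–259.6°] dwell: s stays 0.0000
seg 2 [259.6°–280.5°] cycloidal, h=17: full span → s += 17 → s = 17.0000
seg 3 [280.5°–360°] cycloidal, h=28: θ=289.1° here. β=8.6, B=79.5. 28·(0.1082 − sin(2π·0.1082)/(2π)) = 0.2279 → s = 17.2279

17.2279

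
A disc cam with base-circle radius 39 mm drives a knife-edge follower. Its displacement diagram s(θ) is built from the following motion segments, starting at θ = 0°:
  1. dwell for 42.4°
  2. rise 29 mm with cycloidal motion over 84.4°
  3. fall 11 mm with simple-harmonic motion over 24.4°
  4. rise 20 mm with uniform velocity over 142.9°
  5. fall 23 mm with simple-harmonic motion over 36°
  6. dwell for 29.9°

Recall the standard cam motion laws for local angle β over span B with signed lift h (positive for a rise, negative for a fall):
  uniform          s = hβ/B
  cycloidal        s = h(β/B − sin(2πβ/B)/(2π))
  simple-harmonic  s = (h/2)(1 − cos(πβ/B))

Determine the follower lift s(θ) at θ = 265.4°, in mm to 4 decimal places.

seg 1 [0°–42.4°] dwell: s stays 0.0000
seg 2 [42.4°–126.8°] cycloidal, h=29: full span → s += 29 → s = 29.0000
seg 3 [126.8°–151.2°] simple-harmonic, h=-11: full span → s += -11 → s = 18.0000
seg 4 [151.2°–294.1°] uniform, h=20: θ=265.4° here. β=114.2, B=142.9. 20·114.2/142.9 = 15.9832 → s = 33.9832

33.9832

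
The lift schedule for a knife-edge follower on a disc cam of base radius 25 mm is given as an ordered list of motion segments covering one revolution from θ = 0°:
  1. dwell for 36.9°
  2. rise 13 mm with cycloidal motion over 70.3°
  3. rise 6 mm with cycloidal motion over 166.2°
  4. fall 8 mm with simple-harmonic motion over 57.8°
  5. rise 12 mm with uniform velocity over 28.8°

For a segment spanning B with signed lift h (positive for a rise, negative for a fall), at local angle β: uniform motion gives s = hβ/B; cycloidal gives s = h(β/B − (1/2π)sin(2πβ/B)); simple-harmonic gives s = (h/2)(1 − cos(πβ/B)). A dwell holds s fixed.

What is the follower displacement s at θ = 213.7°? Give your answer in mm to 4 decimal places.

seg 1 [0°–36.9°] dwell: s stays 0.0000
seg 2 [36.9°–107.2°] cycloidal, h=13: full span → s += 13 → s = 13.0000
seg 3 [107.2°–273.4°] cycloidal, h=6: θ=213.7° here. β=106.5, B=166.2. 6·(0.6408 − sin(2π·0.6408)/(2π)) = 4.5836 → s = 17.5836

17.5836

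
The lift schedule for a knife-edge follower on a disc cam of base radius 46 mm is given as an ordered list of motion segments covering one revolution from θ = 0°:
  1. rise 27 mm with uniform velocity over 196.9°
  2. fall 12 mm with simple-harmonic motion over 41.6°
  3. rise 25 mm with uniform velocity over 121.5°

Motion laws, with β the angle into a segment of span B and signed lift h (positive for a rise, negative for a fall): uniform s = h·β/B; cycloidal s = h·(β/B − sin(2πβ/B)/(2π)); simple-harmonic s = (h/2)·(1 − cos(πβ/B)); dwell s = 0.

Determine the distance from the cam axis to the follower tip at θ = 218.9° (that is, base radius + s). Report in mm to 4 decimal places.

seg 1 [0°–196.9°] uniform, h=27: full span → s += 27 → s = 27.0000
seg 2 [196.9°–238.5°] simple-harmonic, h=-12: θ=218.9° here. β=22, B=41.6. -12/2·(1 − cos(π·0.5288)) = -6.5430 → s = 20.4570
radial distance = base radius + s = 46 + 20.4570 = 66.4570

66.4570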